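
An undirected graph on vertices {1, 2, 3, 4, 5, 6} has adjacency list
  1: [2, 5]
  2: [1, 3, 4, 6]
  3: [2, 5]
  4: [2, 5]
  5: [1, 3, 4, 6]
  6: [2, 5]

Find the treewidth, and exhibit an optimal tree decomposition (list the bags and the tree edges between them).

Treewidth 2.
Bags: B1 = {2, 5, 6}  B2 = {2, 3, 5}  B3 = {2, 4, 5}  B4 = {1, 2, 5}
Tree: B1–B2, B2–B3, B3–B4

The largest bag has 3 vertices, giving width 2; this decomposition certifies tw(G) ≤ 2. Since 5–6–2–3–5 is a cycle in G, G is not acyclic. Forests are exactly the graphs of treewidth ≤ 1, so tw(G) ≥ 2. Hence tw(G) = 2 exactly.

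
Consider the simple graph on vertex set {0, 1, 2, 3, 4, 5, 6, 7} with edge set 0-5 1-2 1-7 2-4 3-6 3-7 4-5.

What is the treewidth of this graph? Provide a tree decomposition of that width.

Every bag has size at most 2, so the width is 2 − 1 = 1 and tw(G) ≤ 1. Any graph with an edge has treewidth ≥ 1, and G has the edge 6–3. The upper and lower bounds meet at 1, so that is the treewidth.

Treewidth 1.
Bags: B1 = {3, 6}  B2 = {3, 7}  B3 = {1, 7}  B4 = {1, 2}  B5 = {2, 4}  B6 = {4, 5}  B7 = {0, 5}
Tree: B1–B2, B2–B3, B3–B4, B4–B5, B5–B6, B6–B7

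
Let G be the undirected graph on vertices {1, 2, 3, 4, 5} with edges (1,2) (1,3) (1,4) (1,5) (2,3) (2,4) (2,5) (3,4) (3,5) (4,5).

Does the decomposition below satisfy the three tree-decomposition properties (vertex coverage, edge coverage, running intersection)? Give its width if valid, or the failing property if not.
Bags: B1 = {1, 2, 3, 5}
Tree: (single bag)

No — vertex 4 appears in no bag.

A tree decomposition must satisfy three properties: every vertex lies in some bag; for every edge, both endpoints lie together in some bag; and for every vertex, the bags containing it form a connected subtree. Here vertex 4 appears in no bag, so the decomposition is invalid.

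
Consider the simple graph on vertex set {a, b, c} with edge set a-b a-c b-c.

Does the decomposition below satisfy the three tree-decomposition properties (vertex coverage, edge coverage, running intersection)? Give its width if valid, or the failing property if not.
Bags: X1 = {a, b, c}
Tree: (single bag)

Vertex coverage: the bags together contain {a, b, c}, the full vertex set. Edge coverage: each edge of G has both endpoints in at least one bag. Running intersection: for every vertex, the bags containing it form a connected subtree. All three properties hold, so this is a valid tree decomposition of width max|bag| − 1 = 2, and hence tw(G) ≤ 2.

Yes; width 2.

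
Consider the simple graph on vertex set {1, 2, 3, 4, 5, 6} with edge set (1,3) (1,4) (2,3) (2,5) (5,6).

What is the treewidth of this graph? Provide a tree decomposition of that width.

Each bag holds 2 vertices, so the decomposition has width 1, which upper-bounds the treewidth. Any graph with an edge has treewidth ≥ 1, and G has the edge 4–1. Therefore the treewidth is 1.

Treewidth 1.
One such decomposition:
Bags: B1 = {1, 4}  B2 = {1, 3}  B3 = {2, 3}  B4 = {2, 5}  B5 = {5, 6}
Tree: B1–B2, B2–B3, B3–B4, B4–B5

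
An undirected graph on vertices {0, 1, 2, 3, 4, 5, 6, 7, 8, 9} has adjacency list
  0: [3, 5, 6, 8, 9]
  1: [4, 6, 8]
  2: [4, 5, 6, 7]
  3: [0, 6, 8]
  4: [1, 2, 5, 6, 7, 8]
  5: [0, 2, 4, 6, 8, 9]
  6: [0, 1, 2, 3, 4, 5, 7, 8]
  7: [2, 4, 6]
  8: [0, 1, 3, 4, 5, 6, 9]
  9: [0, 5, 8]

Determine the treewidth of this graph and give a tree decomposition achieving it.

Treewidth 3.
One optimal decomposition is:
Bags: B1 = {0, 5, 6, 8}  B2 = {0, 3, 6, 8}  B3 = {4, 5, 6, 8}  B4 = {2, 4, 5, 6}  B5 = {0, 5, 8, 9}  B6 = {2, 4, 6, 7}  B7 = {1, 4, 6, 8}
Tree: B1–B2, B1–B3, B3–B4, B1–B5, B4–B6, B3–B7

Every bag has size at most 4, so the width is 4 − 1 = 3 and tw(G) ≤ 3. On the other hand G contains the 4-clique {0, 5, 8, 9}. A clique must lie in a single bag of any decomposition, so no decomposition can have width below 3. Therefore the treewidth is 3.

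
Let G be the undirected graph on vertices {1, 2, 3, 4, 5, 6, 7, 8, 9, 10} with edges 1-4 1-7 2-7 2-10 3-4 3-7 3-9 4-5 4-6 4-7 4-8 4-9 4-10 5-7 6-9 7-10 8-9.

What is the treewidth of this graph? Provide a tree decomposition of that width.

Treewidth 2.
Bags: B1 = {4, 5, 7}  B2 = {3, 4, 7}  B3 = {3, 4, 9}  B4 = {1, 4, 7}  B5 = {4, 6, 9}  B6 = {4, 7, 10}  B7 = {2, 7, 10}  B8 = {4, 8, 9}
Tree: B1–B2, B2–B3, B2–B4, B3–B5, B4–B6, B6–B7, B3–B8

Every bag has size at most 3, so the width is 3 − 1 = 2 and tw(G) ≤ 2. For the lower bound, the 3 vertices {2, 7, 10} are pairwise adjacent, and any tree decomposition puts a clique entirely inside one bag — forcing width ≥ 2. Hence tw(G) = 2 exactly.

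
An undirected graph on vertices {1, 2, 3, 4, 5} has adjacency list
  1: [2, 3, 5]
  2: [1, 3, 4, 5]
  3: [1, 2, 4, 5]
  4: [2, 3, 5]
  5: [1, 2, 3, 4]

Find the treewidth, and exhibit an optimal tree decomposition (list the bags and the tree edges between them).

Each bag holds 4 vertices, so the decomposition has width 3, which upper-bounds the treewidth. Conversely, {1, 2, 3, 5} is a clique of size 4, and the vertices of any clique must share a bag in every tree decomposition; so some bag has ≥ 4 vertices and tw(G) ≥ 3. Hence tw(G) = 3 exactly.

Treewidth 3.
One such decomposition:
Bags: B1 = {1, 2, 3, 5}  B2 = {2, 3, 4, 5}
Tree: B1–B2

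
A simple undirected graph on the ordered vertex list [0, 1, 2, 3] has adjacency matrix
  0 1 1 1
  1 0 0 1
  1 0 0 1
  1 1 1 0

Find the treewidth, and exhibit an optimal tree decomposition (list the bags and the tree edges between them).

Treewidth 2.
One optimal decomposition is:
Bags: B1 = {0, 2, 3}  B2 = {0, 1, 3}
Tree: B1–B2

The largest bag has 3 vertices, giving width 2; this decomposition certifies tw(G) ≤ 2. Conversely, {0, 1, 3} is a clique of size 3, and the vertices of any clique must share a bag in every tree decomposition; so some bag has ≥ 3 vertices and tw(G) ≥ 2. Therefore the treewidth is 2.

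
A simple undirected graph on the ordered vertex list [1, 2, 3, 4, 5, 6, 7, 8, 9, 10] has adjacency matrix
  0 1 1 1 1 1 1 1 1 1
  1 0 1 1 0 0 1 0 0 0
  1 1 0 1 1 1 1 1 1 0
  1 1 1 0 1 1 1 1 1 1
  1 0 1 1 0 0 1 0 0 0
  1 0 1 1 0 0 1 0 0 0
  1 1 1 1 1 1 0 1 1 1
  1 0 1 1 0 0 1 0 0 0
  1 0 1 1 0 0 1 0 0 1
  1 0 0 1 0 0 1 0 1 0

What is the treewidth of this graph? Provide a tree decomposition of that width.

Treewidth 4.
One such decomposition:
Bags: B1 = {1, 3, 4, 7, 8}  B2 = {1, 3, 4, 5, 7}  B3 = {1, 3, 4, 7, 9}  B4 = {1, 3, 4, 6, 7}  B5 = {1, 2, 3, 4, 7}  B6 = {1, 4, 7, 9, 10}
Tree: B1–B2, B1–B3, B3–B4, B3–B5, B3–B6

Each bag holds 5 vertices, so the decomposition has width 4, which upper-bounds the treewidth. Conversely, {1, 4, 7, 9, 10} is a clique of size 5, and the vertices of any clique must share a bag in every tree decomposition; so some bag has ≥ 5 vertices and tw(G) ≥ 4. Therefore the treewidth is 4.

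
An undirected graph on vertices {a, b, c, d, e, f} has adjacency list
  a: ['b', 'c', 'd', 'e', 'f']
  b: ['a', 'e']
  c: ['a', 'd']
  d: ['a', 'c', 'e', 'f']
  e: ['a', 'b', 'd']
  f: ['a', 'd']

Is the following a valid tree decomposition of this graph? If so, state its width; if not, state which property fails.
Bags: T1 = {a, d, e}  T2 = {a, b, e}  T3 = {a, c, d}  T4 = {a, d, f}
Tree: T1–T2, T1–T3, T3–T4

Checking the three conditions: (i) the bags cover all of {a, b, c, d, e, f}; (ii) for each edge, some bag contains both endpoints; (iii) the bags containing any fixed vertex form a subtree. All hold, so the decomposition is valid with width 3 − 1 = 2.

Yes; width 2.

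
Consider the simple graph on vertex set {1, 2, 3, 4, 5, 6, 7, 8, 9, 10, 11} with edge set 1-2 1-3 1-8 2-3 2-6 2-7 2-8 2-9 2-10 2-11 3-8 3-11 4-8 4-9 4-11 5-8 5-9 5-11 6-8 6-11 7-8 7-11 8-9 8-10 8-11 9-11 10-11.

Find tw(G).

3

A width-3 tree decomposition is:
Bags: B1 = {2, 8, 9, 11}  B2 = {2, 3, 8, 11}  B3 = {2, 6, 8, 11}  B4 = {4, 8, 9, 11}  B5 = {2, 7, 8, 11}  B6 = {5, 8, 9, 11}  B7 = {2, 8, 10, 11}  B8 = {1, 2, 3, 8}
Tree: B1–B2, B1–B3, B1–B4, B2–B5, B4–B6, B5–B7, B2–B8
The largest bag has 4 vertices, giving width 3; this decomposition certifies tw(G) ≤ 3. On the other hand G contains the 4-clique {1, 2, 3, 8}. A clique must lie in a single bag of any decomposition, so no decomposition can have width below 3. Therefore the treewidth is 3.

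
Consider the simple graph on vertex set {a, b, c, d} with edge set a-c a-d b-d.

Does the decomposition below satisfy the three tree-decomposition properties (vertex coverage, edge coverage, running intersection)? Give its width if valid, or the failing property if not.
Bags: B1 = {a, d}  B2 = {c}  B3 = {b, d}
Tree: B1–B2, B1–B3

No — edge (a,c) lies in no bag.

A tree decomposition must satisfy three properties: every vertex lies in some bag; for every edge, both endpoints lie together in some bag; and for every vertex, the bags containing it form a connected subtree. Here edge (a,c) lies in no bag, so the decomposition is invalid.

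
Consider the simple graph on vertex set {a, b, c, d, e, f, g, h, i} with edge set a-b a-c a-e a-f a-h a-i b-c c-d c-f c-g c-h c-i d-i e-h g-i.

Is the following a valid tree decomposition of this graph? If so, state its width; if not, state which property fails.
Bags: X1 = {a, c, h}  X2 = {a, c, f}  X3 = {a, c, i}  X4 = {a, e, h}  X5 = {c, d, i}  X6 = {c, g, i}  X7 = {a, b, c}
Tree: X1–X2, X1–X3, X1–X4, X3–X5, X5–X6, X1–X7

Vertex coverage: the bags together contain {a, b, c, d, e, f, g, h, i}, the full vertex set. Edge coverage: each edge of G has both endpoints in at least one bag. Running intersection: for every vertex, the bags containing it form a connected subtree. All three properties hold, so this is a valid tree decomposition of width max|bag| − 1 = 2, and hence tw(G) ≤ 2.

Yes; width 2.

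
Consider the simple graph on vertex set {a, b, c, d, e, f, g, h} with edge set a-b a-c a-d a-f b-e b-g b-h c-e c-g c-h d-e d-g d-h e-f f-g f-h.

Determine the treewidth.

A width-4 tree decomposition is:
Bags: B1 = {b, c, d, f, g}  B2 = {b, c, d, f, h}  B3 = {a, b, c, d, f}  B4 = {b, c, d, e, f}
Tree: B1–B2, B2–B3, B3–B4
Each bag holds 5 vertices, so the decomposition has width 4, which upper-bounds the treewidth. For the lower bound: the 5 vertex sets {b,g}, {f,h}, {a,d}, {c}, {e} are disjoint, each induces a connected subgraph, and every pair is joined by at least one edge of G. Contracting each set to a single vertex therefore yields K_{5} as a minor, and since treewidth is minor-monotone, tw(G) ≥ tw(K_{5}) = 4. Combining the bounds, tw(G) = 4.

4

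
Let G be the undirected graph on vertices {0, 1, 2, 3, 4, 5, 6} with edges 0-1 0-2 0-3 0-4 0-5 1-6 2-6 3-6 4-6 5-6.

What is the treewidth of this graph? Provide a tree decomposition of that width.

Treewidth 2.
One optimal decomposition is:
Bags: B1 = {0, 5, 6}  B2 = {0, 3, 6}  B3 = {0, 4, 6}  B4 = {0, 2, 6}  B5 = {0, 1, 6}
Tree: B1–B2, B2–B3, B3–B4, B4–B5

Every bag has size at most 3, so the width is 3 − 1 = 2 and tw(G) ≤ 2. Since 6–5–0–3–6 is a cycle in G, G is not acyclic. Forests are exactly the graphs of treewidth ≤ 1, so tw(G) ≥ 2. Hence tw(G) = 2 exactly.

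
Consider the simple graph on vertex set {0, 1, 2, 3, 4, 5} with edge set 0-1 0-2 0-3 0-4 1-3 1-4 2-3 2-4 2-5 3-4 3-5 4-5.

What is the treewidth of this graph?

A width-3 tree decomposition is:
Bags: B1 = {0, 2, 3, 4}  B2 = {2, 3, 4, 5}  B3 = {0, 1, 3, 4}
Tree: B1–B2, B1–B3
Each bag holds 4 vertices, so the decomposition has width 3, which upper-bounds the treewidth. Conversely, {0, 1, 3, 4} is a clique of size 4, and the vertices of any clique must share a bag in every tree decomposition; so some bag has ≥ 4 vertices and tw(G) ≥ 3. Hence tw(G) = 3 exactly.

3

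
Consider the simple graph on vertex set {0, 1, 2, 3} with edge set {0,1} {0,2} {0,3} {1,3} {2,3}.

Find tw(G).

A width-2 tree decomposition is:
Bags: B1 = {0, 1, 3}  B2 = {0, 2, 3}
Tree: B1–B2
The largest bag has 3 vertices, giving width 2; this decomposition certifies tw(G) ≤ 2. Conversely, {0, 1, 3} is a clique of size 3, and the vertices of any clique must share a bag in every tree decomposition; so some bag has ≥ 3 vertices and tw(G) ≥ 2. Hence tw(G) = 2 exactly.

2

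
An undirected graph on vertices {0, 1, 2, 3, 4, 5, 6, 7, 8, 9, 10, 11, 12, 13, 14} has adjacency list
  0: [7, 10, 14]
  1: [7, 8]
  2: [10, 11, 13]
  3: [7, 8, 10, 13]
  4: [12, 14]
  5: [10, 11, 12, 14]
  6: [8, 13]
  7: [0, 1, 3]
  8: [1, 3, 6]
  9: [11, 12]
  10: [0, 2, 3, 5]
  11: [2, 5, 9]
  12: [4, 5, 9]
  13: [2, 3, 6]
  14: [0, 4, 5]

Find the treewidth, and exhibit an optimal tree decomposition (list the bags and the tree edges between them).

The largest bag has 4 vertices, giving width 3; this decomposition certifies tw(G) ≤ 3. For the lower bound: the 4 vertex sets {1,6,8}, {13}, {3}, {0,2,7,10} are disjoint, each induces a connected subgraph, and every pair is joined by at least one edge of G. Contracting each set to a single vertex therefore yields K_{4} as a minor, and since treewidth is minor-monotone, tw(G) ≥ tw(K_{4}) = 3. Hence tw(G) = 3 exactly.

Treewidth 3.
One such decomposition:
Bags: B1 = {1, 6, 8, 13}  B2 = {1, 3, 8, 13}  B3 = {1, 3, 7, 13}  B4 = {2, 3, 7, 13}  B5 = {2, 3, 7, 10}  B6 = {0, 2, 7, 10}  B7 = {0, 2, 10, 11}  B8 = {0, 5, 10, 11}  B9 = {0, 5, 11, 14}  B10 = {5, 9, 11, 14}  B11 = {5, 9, 12, 14}  B12 = {4, 9, 12, 14}
Tree: B1–B2, B2–B3, B3–B4, B4–B5, B5–B6, B6–B7, B7–B8, B8–B9, B9–B10, B10–B11, B11–B12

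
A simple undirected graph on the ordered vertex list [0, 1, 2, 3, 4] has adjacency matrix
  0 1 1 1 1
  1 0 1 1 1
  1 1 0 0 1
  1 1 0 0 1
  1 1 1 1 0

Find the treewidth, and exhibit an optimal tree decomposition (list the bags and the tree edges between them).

The largest bag has 4 vertices, giving width 3; this decomposition certifies tw(G) ≤ 3. On the other hand G contains the 4-clique {0, 1, 2, 4}. A clique must lie in a single bag of any decomposition, so no decomposition can have width below 3. Therefore the treewidth is 3.

Treewidth 3.
One such decomposition:
Bags: B1 = {0, 1, 3, 4}  B2 = {0, 1, 2, 4}
Tree: B1–B2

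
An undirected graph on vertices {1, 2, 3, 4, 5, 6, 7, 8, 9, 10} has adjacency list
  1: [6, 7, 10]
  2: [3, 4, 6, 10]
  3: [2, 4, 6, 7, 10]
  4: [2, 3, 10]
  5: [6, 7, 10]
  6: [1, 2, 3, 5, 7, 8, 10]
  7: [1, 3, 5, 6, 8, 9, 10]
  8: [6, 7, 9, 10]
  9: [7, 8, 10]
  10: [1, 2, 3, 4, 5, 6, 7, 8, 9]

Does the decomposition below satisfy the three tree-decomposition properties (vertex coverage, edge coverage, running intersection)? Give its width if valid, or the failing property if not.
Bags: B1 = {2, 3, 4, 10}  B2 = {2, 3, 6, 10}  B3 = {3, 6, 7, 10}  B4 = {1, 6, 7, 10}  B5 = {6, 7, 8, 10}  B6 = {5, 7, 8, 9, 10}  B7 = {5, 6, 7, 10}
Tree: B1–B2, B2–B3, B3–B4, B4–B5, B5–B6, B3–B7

A tree decomposition must satisfy three properties: every vertex lies in some bag; for every edge, both endpoints lie together in some bag; and for every vertex, the bags containing it form a connected subtree. Here bags containing vertex 5 are not connected in the tree, so the decomposition is invalid.

No — bags containing vertex 5 are not connected in the tree.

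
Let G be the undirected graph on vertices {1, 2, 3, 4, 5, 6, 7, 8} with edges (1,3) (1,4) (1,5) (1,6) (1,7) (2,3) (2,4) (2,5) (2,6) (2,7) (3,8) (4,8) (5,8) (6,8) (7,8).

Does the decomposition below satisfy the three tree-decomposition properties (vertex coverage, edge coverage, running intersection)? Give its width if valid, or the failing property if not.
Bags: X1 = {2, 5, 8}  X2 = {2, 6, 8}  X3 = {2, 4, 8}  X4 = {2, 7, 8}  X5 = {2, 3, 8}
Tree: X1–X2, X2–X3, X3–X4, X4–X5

A tree decomposition must satisfy three properties: every vertex lies in some bag; for every edge, both endpoints lie together in some bag; and for every vertex, the bags containing it form a connected subtree. Here vertex 1 appears in no bag, so the decomposition is invalid.

No — vertex 1 appears in no bag.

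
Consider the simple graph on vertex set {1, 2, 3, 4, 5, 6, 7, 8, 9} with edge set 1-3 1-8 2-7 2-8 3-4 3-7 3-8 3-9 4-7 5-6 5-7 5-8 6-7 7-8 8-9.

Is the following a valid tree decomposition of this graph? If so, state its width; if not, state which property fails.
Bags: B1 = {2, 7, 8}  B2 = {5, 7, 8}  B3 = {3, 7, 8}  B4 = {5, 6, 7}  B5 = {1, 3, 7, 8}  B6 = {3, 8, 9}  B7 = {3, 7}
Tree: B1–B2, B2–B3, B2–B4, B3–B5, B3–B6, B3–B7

A tree decomposition must satisfy three properties: every vertex lies in some bag; for every edge, both endpoints lie together in some bag; and for every vertex, the bags containing it form a connected subtree. Here vertex 4 appears in no bag, so the decomposition is invalid.

No — vertex 4 appears in no bag.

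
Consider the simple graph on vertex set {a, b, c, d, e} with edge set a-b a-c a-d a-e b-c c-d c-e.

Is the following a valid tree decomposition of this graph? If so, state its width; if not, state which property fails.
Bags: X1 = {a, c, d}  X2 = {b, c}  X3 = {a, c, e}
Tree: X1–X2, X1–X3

A tree decomposition must satisfy three properties: every vertex lies in some bag; for every edge, both endpoints lie together in some bag; and for every vertex, the bags containing it form a connected subtree. Here edge (a,b) lies in no bag, so the decomposition is invalid.

No — edge (a,b) lies in no bag.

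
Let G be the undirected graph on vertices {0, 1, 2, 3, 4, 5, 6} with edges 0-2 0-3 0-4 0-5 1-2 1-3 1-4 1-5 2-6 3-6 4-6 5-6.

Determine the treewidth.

3

A width-3 tree decomposition is:
Bags: B1 = {0, 1, 5, 6}  B2 = {0, 1, 2, 6}  B3 = {0, 1, 4, 6}  B4 = {0, 1, 3, 6}
Tree: B1–B2, B2–B3, B3–B4
Each bag holds 4 vertices, so the decomposition has width 3, which upper-bounds the treewidth. For the lower bound: the 4 vertex sets {1,5}, {0,2}, {6}, {4} are disjoint, each induces a connected subgraph, and every pair is joined by at least one edge of G. Contracting each set to a single vertex therefore yields K_{4} as a minor, and since treewidth is minor-monotone, tw(G) ≥ tw(K_{4}) = 3. The upper and lower bounds meet at 3, so that is the treewidth.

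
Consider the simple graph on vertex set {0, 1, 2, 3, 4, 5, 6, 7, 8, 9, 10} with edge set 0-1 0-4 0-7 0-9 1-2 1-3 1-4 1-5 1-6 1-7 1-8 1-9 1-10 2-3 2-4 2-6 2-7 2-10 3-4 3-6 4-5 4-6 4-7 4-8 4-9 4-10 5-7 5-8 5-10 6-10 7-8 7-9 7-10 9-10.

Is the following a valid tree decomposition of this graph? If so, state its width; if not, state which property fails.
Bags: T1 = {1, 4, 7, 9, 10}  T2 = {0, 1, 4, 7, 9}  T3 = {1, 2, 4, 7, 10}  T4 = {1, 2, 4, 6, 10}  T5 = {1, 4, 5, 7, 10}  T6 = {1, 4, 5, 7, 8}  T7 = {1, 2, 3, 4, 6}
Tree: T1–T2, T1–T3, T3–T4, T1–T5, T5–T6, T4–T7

Checking the three conditions: (i) the bags cover all of {0, 1, 2, 3, 4, 5, 6, 7, 8, 9, 10}; (ii) for each edge, some bag contains both endpoints; (iii) the bags containing any fixed vertex form a subtree. All hold, so the decomposition is valid with width 5 − 1 = 4.

Yes; width 4.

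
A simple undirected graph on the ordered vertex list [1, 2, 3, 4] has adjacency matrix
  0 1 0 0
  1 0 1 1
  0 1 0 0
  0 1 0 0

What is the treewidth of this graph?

A width-1 tree decomposition is:
Bags: B1 = {1, 2}  B2 = {2, 4}  B3 = {2, 3}
Tree: B1–B2, B1–B3
Each bag holds 2 vertices, so the decomposition has width 1, which upper-bounds the treewidth. G has an edge, so its treewidth is at least 1. Therefore the treewidth is 1.

1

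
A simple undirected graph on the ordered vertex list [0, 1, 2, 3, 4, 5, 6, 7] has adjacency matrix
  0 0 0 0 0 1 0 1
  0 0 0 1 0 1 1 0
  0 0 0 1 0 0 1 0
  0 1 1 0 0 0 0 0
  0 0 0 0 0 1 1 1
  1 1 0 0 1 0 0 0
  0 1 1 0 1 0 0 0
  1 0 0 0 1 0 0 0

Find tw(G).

A width-2 tree decomposition is:
Bags: B1 = {0, 4, 7}  B2 = {0, 4, 5}  B3 = {4, 5, 6}  B4 = {1, 5, 6}  B5 = {1, 2, 6}  B6 = {1, 2, 3}
Tree: B1–B2, B2–B3, B3–B4, B4–B5, B5–B6
Every bag has size at most 3, so the width is 3 − 1 = 2 and tw(G) ≤ 2. Since 7–0–5–4–7 is a cycle in G, G is not acyclic. Forests are exactly the graphs of treewidth ≤ 1, so tw(G) ≥ 2. Hence tw(G) = 2 exactly.

2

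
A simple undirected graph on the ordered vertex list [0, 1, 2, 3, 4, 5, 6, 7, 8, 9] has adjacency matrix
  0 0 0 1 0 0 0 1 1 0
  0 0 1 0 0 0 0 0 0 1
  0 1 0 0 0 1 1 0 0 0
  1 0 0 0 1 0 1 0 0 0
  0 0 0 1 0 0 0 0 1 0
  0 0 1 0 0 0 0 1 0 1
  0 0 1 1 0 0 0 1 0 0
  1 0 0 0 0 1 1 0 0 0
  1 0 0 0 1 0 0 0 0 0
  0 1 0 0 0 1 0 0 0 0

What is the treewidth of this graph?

A width-2 tree decomposition is:
Bags: B1 = {3, 4, 8}  B2 = {0, 3, 8}  B3 = {0, 3, 6}  B4 = {0, 6, 7}  B5 = {2, 6, 7}  B6 = {2, 5, 7}  B7 = {1, 2, 5}  B8 = {1, 5, 9}
Tree: B1–B2, B2–B3, B3–B4, B4–B5, B5–B6, B6–B7, B7–B8
The largest bag has 3 vertices, giving width 2; this decomposition certifies tw(G) ≤ 2. Since 4–8–0–3–4 is a cycle in G, G is not acyclic. Forests are exactly the graphs of treewidth ≤ 1, so tw(G) ≥ 2. Hence tw(G) = 2 exactly.

2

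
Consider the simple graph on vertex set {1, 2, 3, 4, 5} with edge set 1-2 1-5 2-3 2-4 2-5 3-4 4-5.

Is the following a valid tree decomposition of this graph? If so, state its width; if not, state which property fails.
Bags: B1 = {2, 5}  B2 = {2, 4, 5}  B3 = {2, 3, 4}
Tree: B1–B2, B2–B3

No — vertex 1 appears in no bag.

A tree decomposition must satisfy three properties: every vertex lies in some bag; for every edge, both endpoints lie together in some bag; and for every vertex, the bags containing it form a connected subtree. Here vertex 1 appears in no bag, so the decomposition is invalid.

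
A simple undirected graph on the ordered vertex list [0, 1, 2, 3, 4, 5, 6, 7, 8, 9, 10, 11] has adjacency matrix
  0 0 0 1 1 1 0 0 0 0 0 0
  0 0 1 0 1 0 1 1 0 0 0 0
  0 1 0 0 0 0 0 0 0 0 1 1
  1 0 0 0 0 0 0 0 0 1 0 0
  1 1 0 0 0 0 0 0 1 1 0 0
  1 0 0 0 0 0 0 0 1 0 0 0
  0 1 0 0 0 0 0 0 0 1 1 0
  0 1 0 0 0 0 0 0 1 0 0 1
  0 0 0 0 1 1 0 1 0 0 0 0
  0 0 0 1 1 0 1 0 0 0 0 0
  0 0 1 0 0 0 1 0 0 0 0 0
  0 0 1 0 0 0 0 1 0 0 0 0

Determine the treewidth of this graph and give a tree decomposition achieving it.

Treewidth 3.
One such decomposition:
Bags: B1 = {2, 7, 10, 11}  B2 = {1, 2, 7, 10}  B3 = {1, 6, 7, 10}  B4 = {1, 6, 7, 8}  B5 = {1, 4, 6, 8}  B6 = {4, 6, 8, 9}  B7 = {4, 5, 8, 9}  B8 = {0, 4, 5, 9}  B9 = {0, 3, 5, 9}
Tree: B1–B2, B2–B3, B3–B4, B4–B5, B5–B6, B6–B7, B7–B8, B8–B9

Each bag holds 4 vertices, so the decomposition has width 3, which upper-bounds the treewidth. For the lower bound: the 4 vertex sets {2,10,11}, {7}, {1}, {4,6,8,9} are disjoint, each induces a connected subgraph, and every pair is joined by at least one edge of G. Contracting each set to a single vertex therefore yields K_{4} as a minor, and since treewidth is minor-monotone, tw(G) ≥ tw(K_{4}) = 3. Therefore the treewidth is 3.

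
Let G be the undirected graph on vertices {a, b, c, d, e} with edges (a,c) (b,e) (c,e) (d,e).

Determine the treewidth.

1

A width-1 tree decomposition is:
Bags: B1 = {b, e}  B2 = {c, e}  B3 = {a, c}  B4 = {d, e}
Tree: B1–B2, B2–B3, B1–B4
Every bag has size at most 2, so the width is 2 − 1 = 1 and tw(G) ≤ 1. Since G has at least one edge (e.g. b–e), it is not an edgeless graph, so tw(G) ≥ 1. The upper and lower bounds meet at 1, so that is the treewidth.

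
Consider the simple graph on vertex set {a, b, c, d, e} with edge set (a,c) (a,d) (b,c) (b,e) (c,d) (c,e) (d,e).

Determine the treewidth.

2

A width-2 tree decomposition is:
Bags: B1 = {c, d, e}  B2 = {b, c, e}  B3 = {a, c, d}
Tree: B1–B2, B1–B3
The largest bag has 3 vertices, giving width 2; this decomposition certifies tw(G) ≤ 2. For the lower bound, the 3 vertices {c, d, e} are pairwise adjacent, and any tree decomposition puts a clique entirely inside one bag — forcing width ≥ 2. The upper and lower bounds meet at 2, so that is the treewidth.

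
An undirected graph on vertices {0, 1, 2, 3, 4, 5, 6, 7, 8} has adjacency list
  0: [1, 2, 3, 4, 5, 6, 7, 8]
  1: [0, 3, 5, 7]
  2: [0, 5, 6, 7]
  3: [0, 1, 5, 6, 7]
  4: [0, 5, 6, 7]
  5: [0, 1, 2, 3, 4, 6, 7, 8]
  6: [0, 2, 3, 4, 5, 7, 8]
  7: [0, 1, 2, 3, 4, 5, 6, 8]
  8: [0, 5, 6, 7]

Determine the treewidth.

A width-4 tree decomposition is:
Bags: B1 = {0, 2, 5, 6, 7}  B2 = {0, 3, 5, 6, 7}  B3 = {0, 1, 3, 5, 7}  B4 = {0, 4, 5, 6, 7}  B5 = {0, 5, 6, 7, 8}
Tree: B1–B2, B2–B3, B2–B4, B2–B5
Each bag holds 5 vertices, so the decomposition has width 4, which upper-bounds the treewidth. Conversely, {0, 1, 3, 5, 7} is a clique of size 5, and the vertices of any clique must share a bag in every tree decomposition; so some bag has ≥ 5 vertices and tw(G) ≥ 4. Therefore the treewidth is 4.

4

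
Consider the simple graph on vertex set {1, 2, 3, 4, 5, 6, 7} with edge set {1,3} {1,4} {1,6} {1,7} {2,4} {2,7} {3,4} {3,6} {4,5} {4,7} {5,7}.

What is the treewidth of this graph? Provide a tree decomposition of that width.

Treewidth 2.
One such decomposition:
Bags: B1 = {1, 3, 4}  B2 = {1, 4, 7}  B3 = {1, 3, 6}  B4 = {4, 5, 7}  B5 = {2, 4, 7}
Tree: B1–B2, B1–B3, B2–B4, B4–B5

Each bag holds 3 vertices, so the decomposition has width 2, which upper-bounds the treewidth. For the lower bound, the 3 vertices {1, 3, 4} are pairwise adjacent, and any tree decomposition puts a clique entirely inside one bag — forcing width ≥ 2. The upper and lower bounds meet at 2, so that is the treewidth.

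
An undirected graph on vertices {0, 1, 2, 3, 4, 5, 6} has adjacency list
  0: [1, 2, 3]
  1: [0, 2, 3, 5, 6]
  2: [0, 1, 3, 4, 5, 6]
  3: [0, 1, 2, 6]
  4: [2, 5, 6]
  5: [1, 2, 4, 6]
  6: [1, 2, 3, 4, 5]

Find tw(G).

3

A width-3 tree decomposition is:
Bags: B1 = {0, 1, 2, 3}  B2 = {1, 2, 3, 6}  B3 = {1, 2, 5, 6}  B4 = {2, 4, 5, 6}
Tree: B1–B2, B2–B3, B3–B4
Every bag has size at most 4, so the width is 4 − 1 = 3 and tw(G) ≤ 3. Conversely, {0, 1, 2, 3} is a clique of size 4, and the vertices of any clique must share a bag in every tree decomposition; so some bag has ≥ 4 vertices and tw(G) ≥ 3. The upper and lower bounds meet at 3, so that is the treewidth.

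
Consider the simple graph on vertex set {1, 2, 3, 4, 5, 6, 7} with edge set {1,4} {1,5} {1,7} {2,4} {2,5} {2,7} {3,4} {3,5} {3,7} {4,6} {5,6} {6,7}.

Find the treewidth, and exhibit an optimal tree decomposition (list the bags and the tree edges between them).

Every bag has size at most 4, so the width is 4 − 1 = 3 and tw(G) ≤ 3. For the lower bound: the 4 vertex sets {3,4}, {5,6}, {7}, {2} are disjoint, each induces a connected subgraph, and every pair is joined by at least one edge of G. Contracting each set to a single vertex therefore yields K_{4} as a minor, and since treewidth is minor-monotone, tw(G) ≥ tw(K_{4}) = 3. The upper and lower bounds meet at 3, so that is the treewidth.

Treewidth 3.
One such decomposition:
Bags: B1 = {3, 4, 5, 7}  B2 = {4, 5, 6, 7}  B3 = {2, 4, 5, 7}  B4 = {1, 4, 5, 7}
Tree: B1–B2, B2–B3, B3–B4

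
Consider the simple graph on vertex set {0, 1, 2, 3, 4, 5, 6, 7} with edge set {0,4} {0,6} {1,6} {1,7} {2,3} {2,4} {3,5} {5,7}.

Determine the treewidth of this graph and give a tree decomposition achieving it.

Each bag holds 3 vertices, so the decomposition has width 2, which upper-bounds the treewidth. For the lower bound, G contains the cycle 2–3–5–7–1–6–0–4–2, so G is not a forest; only forests have treewidth ≤ 1, hence tw(G) ≥ 2. Hence tw(G) = 2 exactly.

Treewidth 2.
One optimal decomposition is:
Bags: B1 = {2, 3, 5}  B2 = {2, 5, 7}  B3 = {1, 2, 7}  B4 = {1, 2, 6}  B5 = {0, 2, 6}  B6 = {0, 2, 4}
Tree: B1–B2, B2–B3, B3–B4, B4–B5, B5–B6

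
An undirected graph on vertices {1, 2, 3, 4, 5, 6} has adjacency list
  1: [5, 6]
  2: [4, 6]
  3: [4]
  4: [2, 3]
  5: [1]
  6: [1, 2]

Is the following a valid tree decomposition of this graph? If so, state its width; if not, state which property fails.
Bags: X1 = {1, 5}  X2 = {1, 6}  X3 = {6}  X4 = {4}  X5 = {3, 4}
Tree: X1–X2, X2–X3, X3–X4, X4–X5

No — vertex 2 appears in no bag.

A tree decomposition must satisfy three properties: every vertex lies in some bag; for every edge, both endpoints lie together in some bag; and for every vertex, the bags containing it form a connected subtree. Here vertex 2 appears in no bag, so the decomposition is invalid.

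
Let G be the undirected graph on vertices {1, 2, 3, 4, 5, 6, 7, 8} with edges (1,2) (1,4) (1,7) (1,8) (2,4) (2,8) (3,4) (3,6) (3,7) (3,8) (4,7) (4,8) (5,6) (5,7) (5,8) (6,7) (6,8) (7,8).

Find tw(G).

A width-3 tree decomposition is:
Bags: B1 = {1, 4, 7, 8}  B2 = {1, 2, 4, 8}  B3 = {3, 4, 7, 8}  B4 = {3, 6, 7, 8}  B5 = {5, 6, 7, 8}
Tree: B1–B2, B1–B3, B3–B4, B4–B5
Every bag has size at most 4, so the width is 4 − 1 = 3 and tw(G) ≤ 3. Conversely, {1, 2, 4, 8} is a clique of size 4, and the vertices of any clique must share a bag in every tree decomposition; so some bag has ≥ 4 vertices and tw(G) ≥ 3. Hence tw(G) = 3 exactly.

3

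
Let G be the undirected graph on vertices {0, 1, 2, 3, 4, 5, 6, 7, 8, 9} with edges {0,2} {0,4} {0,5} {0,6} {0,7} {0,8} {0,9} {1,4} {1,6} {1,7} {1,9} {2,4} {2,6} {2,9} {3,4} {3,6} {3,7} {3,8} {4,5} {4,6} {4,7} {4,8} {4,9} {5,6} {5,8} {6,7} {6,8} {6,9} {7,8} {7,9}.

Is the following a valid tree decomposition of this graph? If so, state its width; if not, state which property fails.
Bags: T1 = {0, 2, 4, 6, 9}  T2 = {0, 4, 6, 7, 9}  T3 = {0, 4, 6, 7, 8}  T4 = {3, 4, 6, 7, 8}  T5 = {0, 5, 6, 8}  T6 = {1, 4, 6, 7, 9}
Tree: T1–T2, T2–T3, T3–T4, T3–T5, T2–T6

No — edge (4,5) lies in no bag.

A tree decomposition must satisfy three properties: every vertex lies in some bag; for every edge, both endpoints lie together in some bag; and for every vertex, the bags containing it form a connected subtree. Here edge (4,5) lies in no bag, so the decomposition is invalid.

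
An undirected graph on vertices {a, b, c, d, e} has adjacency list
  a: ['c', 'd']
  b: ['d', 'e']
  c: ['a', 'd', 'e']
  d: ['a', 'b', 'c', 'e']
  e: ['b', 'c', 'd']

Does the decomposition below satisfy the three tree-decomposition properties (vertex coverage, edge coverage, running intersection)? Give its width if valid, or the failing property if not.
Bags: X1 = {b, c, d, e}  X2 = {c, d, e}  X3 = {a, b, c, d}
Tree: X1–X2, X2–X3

A tree decomposition must satisfy three properties: every vertex lies in some bag; for every edge, both endpoints lie together in some bag; and for every vertex, the bags containing it form a connected subtree. Here bags containing vertex b are not connected in the tree, so the decomposition is invalid.

No — bags containing vertex b are not connected in the tree.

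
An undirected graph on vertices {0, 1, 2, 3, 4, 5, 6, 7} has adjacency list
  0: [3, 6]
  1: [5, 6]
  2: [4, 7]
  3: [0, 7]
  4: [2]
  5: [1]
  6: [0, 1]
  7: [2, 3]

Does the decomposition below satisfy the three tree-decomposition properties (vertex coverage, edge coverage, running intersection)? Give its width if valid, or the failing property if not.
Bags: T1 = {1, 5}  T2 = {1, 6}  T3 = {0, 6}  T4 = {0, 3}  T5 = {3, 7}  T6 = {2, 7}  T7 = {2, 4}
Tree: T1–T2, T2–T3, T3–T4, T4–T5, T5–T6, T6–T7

Yes; width 1.

Checking the three conditions: (i) the bags cover all of {0, 1, 2, 3, 4, 5, 6, 7}; (ii) for each edge, some bag contains both endpoints; (iii) the bags containing any fixed vertex form a subtree. All hold, so the decomposition is valid with width 2 − 1 = 1.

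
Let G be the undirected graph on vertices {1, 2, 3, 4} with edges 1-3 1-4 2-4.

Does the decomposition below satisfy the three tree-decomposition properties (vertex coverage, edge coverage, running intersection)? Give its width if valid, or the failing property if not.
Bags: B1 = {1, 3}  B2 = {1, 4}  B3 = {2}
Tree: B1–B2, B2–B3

A tree decomposition must satisfy three properties: every vertex lies in some bag; for every edge, both endpoints lie together in some bag; and for every vertex, the bags containing it form a connected subtree. Here edge (4,2) lies in no bag, so the decomposition is invalid.

No — edge (4,2) lies in no bag.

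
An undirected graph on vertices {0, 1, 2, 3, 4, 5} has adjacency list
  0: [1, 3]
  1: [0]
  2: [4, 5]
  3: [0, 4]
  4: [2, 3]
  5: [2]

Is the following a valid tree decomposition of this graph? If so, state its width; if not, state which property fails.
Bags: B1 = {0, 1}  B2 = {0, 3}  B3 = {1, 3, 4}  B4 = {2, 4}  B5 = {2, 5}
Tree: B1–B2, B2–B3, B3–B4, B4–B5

No — bags containing vertex 1 are not connected in the tree.

A tree decomposition must satisfy three properties: every vertex lies in some bag; for every edge, both endpoints lie together in some bag; and for every vertex, the bags containing it form a connected subtree. Here bags containing vertex 1 are not connected in the tree, so the decomposition is invalid.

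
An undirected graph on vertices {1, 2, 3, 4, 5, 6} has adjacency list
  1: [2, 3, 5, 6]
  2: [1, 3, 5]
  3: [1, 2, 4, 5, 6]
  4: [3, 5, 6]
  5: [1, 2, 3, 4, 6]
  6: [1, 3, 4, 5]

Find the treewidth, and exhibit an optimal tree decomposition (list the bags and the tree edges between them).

Treewidth 3.
One such decomposition:
Bags: B1 = {1, 3, 5, 6}  B2 = {1, 2, 3, 5}  B3 = {3, 4, 5, 6}
Tree: B1–B2, B1–B3

The largest bag has 4 vertices, giving width 3; this decomposition certifies tw(G) ≤ 3. For the lower bound, the 4 vertices {1, 2, 3, 5} are pairwise adjacent, and any tree decomposition puts a clique entirely inside one bag — forcing width ≥ 3. Hence tw(G) = 3 exactly.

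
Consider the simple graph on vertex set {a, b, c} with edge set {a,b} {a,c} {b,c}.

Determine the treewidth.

A width-2 tree decomposition is:
Bags: B1 = {a, b, c}
Tree: (single bag)
A single bag containing all 3 vertices is trivially a valid decomposition of width 2. For the lower bound, the 3 vertices {a, b, c} are pairwise adjacent, and any tree decomposition puts a clique entirely inside one bag — forcing width ≥ 2. Therefore the treewidth is 2.

2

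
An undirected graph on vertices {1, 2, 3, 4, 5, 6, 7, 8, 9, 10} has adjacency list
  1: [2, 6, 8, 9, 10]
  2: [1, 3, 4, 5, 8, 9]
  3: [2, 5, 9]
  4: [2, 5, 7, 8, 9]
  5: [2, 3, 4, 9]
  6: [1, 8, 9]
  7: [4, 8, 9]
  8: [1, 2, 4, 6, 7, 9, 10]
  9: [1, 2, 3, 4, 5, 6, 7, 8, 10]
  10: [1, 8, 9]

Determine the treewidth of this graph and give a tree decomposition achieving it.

The largest bag has 4 vertices, giving width 3; this decomposition certifies tw(G) ≤ 3. For the lower bound, the 4 vertices {1, 2, 8, 9} are pairwise adjacent, and any tree decomposition puts a clique entirely inside one bag — forcing width ≥ 3. The upper and lower bounds meet at 3, so that is the treewidth.

Treewidth 3.
Bags: B1 = {2, 4, 8, 9}  B2 = {1, 2, 8, 9}  B3 = {2, 4, 5, 9}  B4 = {4, 7, 8, 9}  B5 = {1, 6, 8, 9}  B6 = {1, 8, 9, 10}  B7 = {2, 3, 5, 9}
Tree: B1–B2, B1–B3, B1–B4, B2–B5, B2–B6, B3–B7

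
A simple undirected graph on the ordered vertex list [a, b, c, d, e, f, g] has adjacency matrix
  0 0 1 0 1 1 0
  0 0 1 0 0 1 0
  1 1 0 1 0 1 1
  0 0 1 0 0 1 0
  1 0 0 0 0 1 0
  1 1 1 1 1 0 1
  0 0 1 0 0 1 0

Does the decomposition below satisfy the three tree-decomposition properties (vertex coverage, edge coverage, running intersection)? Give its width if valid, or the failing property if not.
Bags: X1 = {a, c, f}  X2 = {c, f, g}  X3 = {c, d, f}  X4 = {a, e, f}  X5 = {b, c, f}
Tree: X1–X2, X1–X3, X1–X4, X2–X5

Vertex coverage: the bags together contain {a, b, c, d, e, f, g}, the full vertex set. Edge coverage: each edge of G has both endpoints in at least one bag. Running intersection: for every vertex, the bags containing it form a connected subtree. All three properties hold, so this is a valid tree decomposition of width max|bag| − 1 = 2, and hence tw(G) ≤ 2.

Yes; width 2.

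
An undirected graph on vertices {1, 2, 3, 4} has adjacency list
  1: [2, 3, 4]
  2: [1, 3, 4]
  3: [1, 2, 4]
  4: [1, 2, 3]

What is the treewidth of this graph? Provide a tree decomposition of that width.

A single bag containing all 4 vertices is trivially a valid decomposition of width 3. Conversely, {1, 2, 3, 4} is a clique of size 4, and the vertices of any clique must share a bag in every tree decomposition; so some bag has ≥ 4 vertices and tw(G) ≥ 3. Combining the bounds, tw(G) = 3.

Treewidth 3.
Bags: B1 = {1, 2, 3, 4}
Tree: (single bag)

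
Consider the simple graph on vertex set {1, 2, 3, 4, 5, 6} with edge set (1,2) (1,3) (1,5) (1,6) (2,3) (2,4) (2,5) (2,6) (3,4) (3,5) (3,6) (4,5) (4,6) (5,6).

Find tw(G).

A width-4 tree decomposition is:
Bags: B1 = {1, 2, 3, 5, 6}  B2 = {2, 3, 4, 5, 6}
Tree: B1–B2
Every bag has size at most 5, so the width is 5 − 1 = 4 and tw(G) ≤ 4. Conversely, {1, 2, 3, 5, 6} is a clique of size 5, and the vertices of any clique must share a bag in every tree decomposition; so some bag has ≥ 5 vertices and tw(G) ≥ 4. Therefore the treewidth is 4.

4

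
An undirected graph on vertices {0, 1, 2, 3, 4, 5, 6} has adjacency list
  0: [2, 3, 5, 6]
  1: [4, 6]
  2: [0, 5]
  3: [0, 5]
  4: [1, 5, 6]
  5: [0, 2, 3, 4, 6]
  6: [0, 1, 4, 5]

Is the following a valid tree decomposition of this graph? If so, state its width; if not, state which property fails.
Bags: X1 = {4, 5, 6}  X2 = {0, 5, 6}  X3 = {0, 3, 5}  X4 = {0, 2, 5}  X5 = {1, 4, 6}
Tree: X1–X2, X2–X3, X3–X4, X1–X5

Every vertex of G appears in some bag (union = {0, 1, 2, 3, 4, 5, 6}); every edge is covered by a bag; and for each vertex v the set of bags containing v is connected in the bag tree. The decomposition is therefore valid. The largest bag has 3 vertices, so the width is 2.

Yes; width 2.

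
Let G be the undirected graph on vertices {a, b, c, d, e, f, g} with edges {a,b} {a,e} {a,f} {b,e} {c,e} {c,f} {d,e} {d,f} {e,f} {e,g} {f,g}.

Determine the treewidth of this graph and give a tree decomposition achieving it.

Treewidth 2.
One such decomposition:
Bags: B1 = {e, f, g}  B2 = {a, e, f}  B3 = {d, e, f}  B4 = {a, b, e}  B5 = {c, e, f}
Tree: B1–B2, B1–B3, B2–B4, B3–B5

Each bag holds 3 vertices, so the decomposition has width 2, which upper-bounds the treewidth. For the lower bound, the 3 vertices {d, e, f} are pairwise adjacent, and any tree decomposition puts a clique entirely inside one bag — forcing width ≥ 2. The upper and lower bounds meet at 2, so that is the treewidth.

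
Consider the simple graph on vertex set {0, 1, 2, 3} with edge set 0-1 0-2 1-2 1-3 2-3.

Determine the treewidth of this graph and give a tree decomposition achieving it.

Treewidth 2.
One such decomposition:
Bags: B1 = {0, 1, 2}  B2 = {1, 2, 3}
Tree: B1–B2

The largest bag has 3 vertices, giving width 2; this decomposition certifies tw(G) ≤ 2. Conversely, {0, 1, 2} is a clique of size 3, and the vertices of any clique must share a bag in every tree decomposition; so some bag has ≥ 3 vertices and tw(G) ≥ 2. Hence tw(G) = 2 exactly.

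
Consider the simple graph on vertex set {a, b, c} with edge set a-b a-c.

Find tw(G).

1

A width-1 tree decomposition is:
Bags: B1 = {a, b}  B2 = {a, c}
Tree: B1–B2
Every bag has size at most 2, so the width is 2 − 1 = 1 and tw(G) ≤ 1. G has an edge, so its treewidth is at least 1. Combining the bounds, tw(G) = 1.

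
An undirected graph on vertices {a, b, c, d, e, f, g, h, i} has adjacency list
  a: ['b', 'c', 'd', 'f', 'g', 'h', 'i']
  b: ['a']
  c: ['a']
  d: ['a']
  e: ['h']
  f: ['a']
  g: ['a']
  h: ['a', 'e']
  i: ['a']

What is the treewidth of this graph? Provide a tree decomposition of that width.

Every bag has size at most 2, so the width is 2 − 1 = 1 and tw(G) ≤ 1. Any graph with an edge has treewidth ≥ 1, and G has the edge b–a. Hence tw(G) = 1 exactly.

Treewidth 1.
Bags: B1 = {a, b}  B2 = {a, i}  B3 = {a, d}  B4 = {a, f}  B5 = {a, h}  B6 = {a, g}  B7 = {a, c}  B8 = {e, h}
Tree: B1–B2, B2–B3, B3–B4, B3–B5, B3–B6, B3–B7, B5–B8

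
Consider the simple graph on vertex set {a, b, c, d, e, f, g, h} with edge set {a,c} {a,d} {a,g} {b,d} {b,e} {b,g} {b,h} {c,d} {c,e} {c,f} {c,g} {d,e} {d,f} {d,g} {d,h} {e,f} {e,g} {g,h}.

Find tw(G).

A width-3 tree decomposition is:
Bags: B1 = {c, d, e, f}  B2 = {c, d, e, g}  B3 = {b, d, e, g}  B4 = {a, c, d, g}  B5 = {b, d, g, h}
Tree: B1–B2, B2–B3, B2–B4, B3–B5
Each bag holds 4 vertices, so the decomposition has width 3, which upper-bounds the treewidth. On the other hand G contains the 4-clique {c, d, e, g}. A clique must lie in a single bag of any decomposition, so no decomposition can have width below 3. Combining the bounds, tw(G) = 3.

3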